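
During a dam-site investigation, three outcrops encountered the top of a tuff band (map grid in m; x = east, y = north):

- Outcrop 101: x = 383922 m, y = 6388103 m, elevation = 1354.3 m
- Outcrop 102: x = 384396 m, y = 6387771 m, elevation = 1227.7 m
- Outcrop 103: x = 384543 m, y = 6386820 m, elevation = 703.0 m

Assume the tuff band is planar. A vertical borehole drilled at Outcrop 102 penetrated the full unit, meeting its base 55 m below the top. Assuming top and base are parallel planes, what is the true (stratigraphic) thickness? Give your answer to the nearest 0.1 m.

47.4 m

Two edge vectors: Outcrop 101→Outcrop 102 = (474, -332, -126.6), Outcrop 101→Outcrop 103 = (621, -1283, -651.3).
Normal n = (Outcrop 101→Outcrop 102) × (Outcrop 101→Outcrop 103) = (53803.8, 230097.6, -401970).
So ∂z/∂x = −n_x/n_z = 0.13385 and ∂z/∂y = −n_y/n_z = 0.57242.
|∇z| = √(a²+b²) = 0.58787, so dip δ = arctan(0.58787) = 30.45°.
True thickness = vertical thickness × cos δ = 55 × cos 30.45° = 47.4 m.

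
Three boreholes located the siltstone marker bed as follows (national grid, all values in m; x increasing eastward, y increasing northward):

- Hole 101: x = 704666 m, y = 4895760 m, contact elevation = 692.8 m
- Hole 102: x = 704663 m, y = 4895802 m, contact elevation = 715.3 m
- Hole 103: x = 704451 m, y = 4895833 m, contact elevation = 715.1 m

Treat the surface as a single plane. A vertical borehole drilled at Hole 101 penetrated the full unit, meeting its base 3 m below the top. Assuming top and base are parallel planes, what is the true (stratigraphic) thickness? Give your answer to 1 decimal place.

Let the plane be z = a·x + b·y + c.
Hole 102−Hole 101: −3a + 42b = 22.5;  Hole 103−Hole 101: −215a + 73b = 22.3.
Solving gives a = 0.08012, b = 0.54144.
|∇z| = √(a²+b²) = 0.54733, so dip δ = arctan(0.54733) = 28.69°.
True thickness = vertical thickness × cos δ = 3 × cos 28.69° = 2.6 m.

2.6 m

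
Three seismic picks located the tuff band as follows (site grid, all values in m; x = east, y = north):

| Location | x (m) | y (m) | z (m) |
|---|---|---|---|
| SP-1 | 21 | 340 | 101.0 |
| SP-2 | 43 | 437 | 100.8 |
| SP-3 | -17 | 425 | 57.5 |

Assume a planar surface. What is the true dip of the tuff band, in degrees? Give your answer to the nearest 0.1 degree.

Let the plane be z = a·x + b·y + c.
SP-2−SP-1: 22a + 97b = −0.2;  SP-3−SP-1: −38a + 85b = −43.5.
Solving gives a = 0.75639, b = −0.17361.
Gradient magnitude |∇z| = √(a² + b²) = √(0.57213 + 0.03014) = 0.77606.
True dip = arctan(0.77606) = 37.8°, dipping toward WNW (azimuth ≈ 283°).

37.8°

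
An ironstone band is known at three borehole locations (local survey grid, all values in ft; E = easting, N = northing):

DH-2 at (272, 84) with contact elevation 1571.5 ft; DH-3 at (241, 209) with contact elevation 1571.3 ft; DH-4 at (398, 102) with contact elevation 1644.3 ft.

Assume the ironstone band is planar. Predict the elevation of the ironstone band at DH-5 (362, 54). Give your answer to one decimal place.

1617.6 ft

Let the plane be z = a·E + b·N + c.
DH-3−DH-2: −31a + 125b = −0.2;  DH-4−DH-2: 126a + 18b = 72.8.
Solving gives a = 0.55823, b = 0.13684.
Then c = 1571.5 − a·272 − b·84 = 1408.17.
At (362, 54): z = 202.1 + 7.4 + 1408.17 = 1617.6 ft.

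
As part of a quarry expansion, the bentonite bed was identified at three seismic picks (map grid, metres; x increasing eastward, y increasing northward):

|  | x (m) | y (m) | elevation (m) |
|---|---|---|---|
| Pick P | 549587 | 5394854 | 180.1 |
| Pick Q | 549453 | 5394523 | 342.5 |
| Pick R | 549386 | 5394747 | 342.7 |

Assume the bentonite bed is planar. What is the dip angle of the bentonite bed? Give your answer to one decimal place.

36.1°

Let the plane be z = a·x + b·y + c.
Pick Q−Pick P: −134a − 331b = 162.4;  Pick R−Pick P: −201a − 107b = 162.6.
Solving gives a = −0.69825, b = −0.20796.
Gradient magnitude |∇z| = √(a² + b²) = √(0.48755 + 0.04325) = 0.72856.
True dip = arctan(0.72856) = 36.1°, dipping toward ENE (azimuth ≈ 073°).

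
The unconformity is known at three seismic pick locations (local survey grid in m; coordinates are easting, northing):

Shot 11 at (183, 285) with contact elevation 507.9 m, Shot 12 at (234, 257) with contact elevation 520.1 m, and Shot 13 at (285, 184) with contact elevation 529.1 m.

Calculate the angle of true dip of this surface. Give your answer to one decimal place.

Two edge vectors: Shot 11→Shot 12 = (51, -28, 12.2), Shot 11→Shot 13 = (102, -101, 21.2).
Normal n = (Shot 11→Shot 12) × (Shot 11→Shot 13) = (638.6, 163.2, -2295).
So ∂z/∂easting = −n_x/n_z = 0.27826 and ∂z/∂northing = −n_y/n_z = 0.07111.
Gradient magnitude |∇z| = √(a² + b²) = √(0.07743 + 0.00506) = 0.28720.
True dip = arctan(0.28720) = 16.0°, dipping toward WSW (azimuth ≈ 256°).

16.0°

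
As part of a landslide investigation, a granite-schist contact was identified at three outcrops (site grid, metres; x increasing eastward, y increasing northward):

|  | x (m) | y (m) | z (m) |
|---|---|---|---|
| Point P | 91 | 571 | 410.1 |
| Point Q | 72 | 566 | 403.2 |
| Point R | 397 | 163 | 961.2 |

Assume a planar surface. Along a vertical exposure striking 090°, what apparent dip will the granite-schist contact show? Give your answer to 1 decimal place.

Two edge vectors: Point P→Point Q = (-19, -5, -6.9), Point P→Point R = (306, -408, 551.1).
Normal n = (Point P→Point Q) × (Point P→Point R) = (-5570.7, 8359.5, 9282).
So ∂z/∂x = −n_x/n_z = 0.60016 and ∂z/∂y = −n_y/n_z = −0.90061.
Unit vector along 090° is (sin 90°, cos 90°) = (1.0000, 0.0000).
Slope in that direction = a·(1.0000) + b·(0.0000) = 0.60016.
Apparent dip = arctan|0.60016| = 31.0° (true dip is 47.3°, so apparent ≤ true as expected).

31.0°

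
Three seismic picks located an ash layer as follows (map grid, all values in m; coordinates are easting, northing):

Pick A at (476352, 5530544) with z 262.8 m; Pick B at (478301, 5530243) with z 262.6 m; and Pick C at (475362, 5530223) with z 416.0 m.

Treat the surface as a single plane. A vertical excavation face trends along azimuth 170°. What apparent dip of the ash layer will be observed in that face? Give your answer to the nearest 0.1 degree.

Two edge vectors: Pick A→Pick B = (1949, -301, -0.2), Pick A→Pick C = (-990, -321, 153.2).
Normal n = (Pick A→Pick B) × (Pick A→Pick C) = (-46177.4, -298388.8, -923619).
So ∂z/∂easting = −n_x/n_z = −0.05000 and ∂z/∂northing = −n_y/n_z = −0.32306.
Unit vector along 170° is (sin 170°, cos 170°) = (0.1736, -0.9848).
Slope in that direction = a·(0.1736) + b·(-0.9848) = 0.30947.
Apparent dip = arctan|0.30947| = 17.2° (true dip is 18.1°, so apparent ≤ true as expected).

17.2°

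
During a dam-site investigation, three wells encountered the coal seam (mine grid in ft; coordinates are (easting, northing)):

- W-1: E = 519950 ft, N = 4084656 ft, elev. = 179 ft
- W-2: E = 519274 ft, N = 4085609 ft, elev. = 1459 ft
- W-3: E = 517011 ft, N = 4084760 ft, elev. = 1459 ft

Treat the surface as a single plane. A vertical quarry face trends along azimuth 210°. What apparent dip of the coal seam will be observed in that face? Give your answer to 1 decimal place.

35.7°

Two edge vectors: W-1→W-2 = (-676, 953, 1280), W-1→W-3 = (-2939, 104, 1280).
Normal n = (W-1→W-2) × (W-1→W-3) = (1086720, -2896640, 2730563).
So ∂z/∂E = −n_x/n_z = −0.39798 and ∂z/∂N = −n_y/n_z = 1.06082.
Unit vector along 210° is (sin 210°, cos 210°) = (-0.5000, -0.8660).
Slope in that direction = a·(-0.5000) + b·(-0.8660) = −0.71971.
Apparent dip = arctan|0.71971| = 35.7° (true dip is 48.6°, so apparent ≤ true as expected).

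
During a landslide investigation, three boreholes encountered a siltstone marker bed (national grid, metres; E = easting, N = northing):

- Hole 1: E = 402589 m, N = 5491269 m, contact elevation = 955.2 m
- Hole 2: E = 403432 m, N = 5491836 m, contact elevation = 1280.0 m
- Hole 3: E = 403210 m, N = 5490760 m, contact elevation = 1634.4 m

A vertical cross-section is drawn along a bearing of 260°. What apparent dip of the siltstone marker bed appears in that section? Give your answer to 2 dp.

31.44°

Two edge vectors: Hole 1→Hole 2 = (843, 567, 324.8), Hole 1→Hole 3 = (621, -509, 679.2).
Normal n = (Hole 1→Hole 2) × (Hole 1→Hole 3) = (550429.6, -370864.8, -781194).
So ∂z/∂E = −n_x/n_z = 0.70460 and ∂z/∂N = −n_y/n_z = −0.47474.
Unit vector along 260° is (sin 260°, cos 260°) = (-0.9848, -0.1736).
Slope in that direction = a·(-0.9848) + b·(-0.1736) = −0.61146.
Apparent dip = arctan|0.61146| = 31.44° (true dip is 40.4°, so apparent ≤ true as expected).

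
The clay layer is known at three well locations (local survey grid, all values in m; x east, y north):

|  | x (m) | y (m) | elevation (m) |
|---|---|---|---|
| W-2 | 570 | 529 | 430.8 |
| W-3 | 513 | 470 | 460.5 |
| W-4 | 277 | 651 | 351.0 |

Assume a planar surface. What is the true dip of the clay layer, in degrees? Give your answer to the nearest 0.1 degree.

Let the plane be z = a·x + b·y + c.
W-3−W-2: −57a − 59b = 29.7;  W-4−W-2: −293a + 122b = −79.8.
Solving gives a = 0.04475, b = −0.54662.
Gradient magnitude |∇z| = √(a² + b²) = √(0.00200 + 0.29880) = 0.54845.
True dip = arctan(0.54845) = 28.7°, dipping toward N (azimuth ≈ 355°).

28.7°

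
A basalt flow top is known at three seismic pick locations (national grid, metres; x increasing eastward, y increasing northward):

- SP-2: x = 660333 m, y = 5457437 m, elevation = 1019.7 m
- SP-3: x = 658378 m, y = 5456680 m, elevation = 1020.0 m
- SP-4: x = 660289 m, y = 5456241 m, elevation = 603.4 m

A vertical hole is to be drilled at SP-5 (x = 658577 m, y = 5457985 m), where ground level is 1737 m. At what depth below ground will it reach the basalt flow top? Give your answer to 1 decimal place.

283.4 m

Let the plane be z = a·x + b·y + c.
SP-3−SP-2: −1955a − 757b = 0.3;  SP-4−SP-2: −44a − 1196b = −416.3.
Solving gives a = −0.136883046, b = 0.353112754.
Then c = 1019.7 − a·660333 − b·5457437 = −1835682.52.
At (658577, 5457985): z_contact = −90148.03 + 1927284.12 − 1835682.52 = 1453.57 m.
Depth below ground = 1737 − 1453.57 = 283.4 m.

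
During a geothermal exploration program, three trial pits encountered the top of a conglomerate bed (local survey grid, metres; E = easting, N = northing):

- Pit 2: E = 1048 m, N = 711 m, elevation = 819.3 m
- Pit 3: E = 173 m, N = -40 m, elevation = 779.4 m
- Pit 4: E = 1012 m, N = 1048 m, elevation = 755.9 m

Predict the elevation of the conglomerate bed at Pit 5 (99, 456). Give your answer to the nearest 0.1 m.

Two edge vectors: Pit 2→Pit 3 = (-875, -751, -39.9), Pit 2→Pit 4 = (-36, 337, -63.4).
Normal n = (Pit 2→Pit 3) × (Pit 2→Pit 4) = (61059.7, -54038.6, -321911).
So ∂z/∂E = −n_x/n_z = 0.189679 and ∂z/∂N = −n_y/n_z = −0.167868.
Intercept c from Pit 2: 819.3 − 198.78 + 119.35 = 739.87.
At (99, 456): z = 18.8 − 76.5 + 739.87 = 682.1 m.

682.1 m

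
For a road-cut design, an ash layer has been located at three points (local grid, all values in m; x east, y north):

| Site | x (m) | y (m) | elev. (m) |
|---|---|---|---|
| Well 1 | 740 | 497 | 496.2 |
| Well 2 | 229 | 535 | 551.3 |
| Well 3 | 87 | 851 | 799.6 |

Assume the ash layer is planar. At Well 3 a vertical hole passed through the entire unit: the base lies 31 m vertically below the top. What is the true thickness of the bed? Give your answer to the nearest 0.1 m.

Let the plane be z = a·x + b·y + c.
Well 2−Well 1: −511a + 38b = 55.1;  Well 3−Well 1: −653a + 354b = 303.4.
Solving gives a = −0.05110, b = 0.76280.
|∇z| = √(a²+b²) = 0.76451, so dip δ = arctan(0.76451) = 37.40°.
True thickness = vertical thickness × cos δ = 31 × cos 37.40° = 24.6 m.

24.6 m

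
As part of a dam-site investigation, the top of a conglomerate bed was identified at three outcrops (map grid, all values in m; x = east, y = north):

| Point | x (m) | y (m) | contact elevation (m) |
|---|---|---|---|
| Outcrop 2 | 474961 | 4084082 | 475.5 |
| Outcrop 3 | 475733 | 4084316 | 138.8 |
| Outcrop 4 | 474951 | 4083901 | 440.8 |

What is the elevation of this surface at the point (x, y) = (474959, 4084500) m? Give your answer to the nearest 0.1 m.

Let the plane be z = a·x + b·y + c.
Outcrop 3−Outcrop 2: 772a + 234b = −336.7;  Outcrop 4−Outcrop 2: −10a − 181b = −34.7.
Solving gives a = −0.502667550, b = 0.219484395.
Then c = 475.5 − a·474961 − b·4084082 = −657169.28.
At (474959, 4084500): z = −238746.5 + 896484.0 − 657169.28 = 568.2 m.

568.2 m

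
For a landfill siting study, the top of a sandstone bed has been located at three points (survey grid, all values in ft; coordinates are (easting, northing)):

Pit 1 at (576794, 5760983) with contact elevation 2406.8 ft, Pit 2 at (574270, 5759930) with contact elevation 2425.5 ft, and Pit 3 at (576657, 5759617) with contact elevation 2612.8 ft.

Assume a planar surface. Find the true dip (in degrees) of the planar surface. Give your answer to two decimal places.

9.48°

Let the plane be z = a·E + b·N + c.
Pit 2−Pit 1: −2524a − 1053b = 18.7;  Pit 3−Pit 1: −137a − 1366b = 206.
Solving gives a = 0.05793, b = −0.15662.
Gradient magnitude |∇z| = √(a² + b²) = √(0.00336 + 0.02453) = 0.16699.
True dip = arctan(0.16699) = 9.48°, dipping toward NNW (azimuth ≈ 340°).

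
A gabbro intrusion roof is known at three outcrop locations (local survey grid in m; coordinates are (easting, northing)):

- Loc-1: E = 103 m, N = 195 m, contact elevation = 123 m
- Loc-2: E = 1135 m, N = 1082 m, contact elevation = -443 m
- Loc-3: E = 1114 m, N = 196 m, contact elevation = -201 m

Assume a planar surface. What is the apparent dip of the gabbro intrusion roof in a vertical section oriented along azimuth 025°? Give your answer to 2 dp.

Let the plane be z = a·E + b·N + c.
Loc-2−Loc-1: 1032a + 887b = −566;  Loc-3−Loc-1: 1011a + 1b = −324.
Solving gives a = −0.32021, b = −0.26555.
Unit vector along 025° is (sin 25°, cos 25°) = (0.4226, 0.9063).
Slope in that direction = a·(0.4226) + b·(0.9063) = −0.37600.
Apparent dip = arctan|0.37600| = 20.61° (true dip is 22.6°, so apparent ≤ true as expected).

20.61°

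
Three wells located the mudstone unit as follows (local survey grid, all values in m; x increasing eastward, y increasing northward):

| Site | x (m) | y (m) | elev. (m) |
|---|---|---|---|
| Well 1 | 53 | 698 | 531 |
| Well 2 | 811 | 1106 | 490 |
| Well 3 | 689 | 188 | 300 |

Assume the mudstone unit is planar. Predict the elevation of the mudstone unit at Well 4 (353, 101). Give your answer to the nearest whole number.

Let the plane be z = a·x + b·y + c.
Well 2−Well 1: 758a + 408b = −41;  Well 3−Well 1: 636a − 510b = −231.
Solving gives a = −0.17824, b = 0.23066.
Then c = 531 − a·53 − b·698 = 379.45.
At (353, 101): z = −62.9 + 23.3 + 379.45 = 339.8 m.

340 m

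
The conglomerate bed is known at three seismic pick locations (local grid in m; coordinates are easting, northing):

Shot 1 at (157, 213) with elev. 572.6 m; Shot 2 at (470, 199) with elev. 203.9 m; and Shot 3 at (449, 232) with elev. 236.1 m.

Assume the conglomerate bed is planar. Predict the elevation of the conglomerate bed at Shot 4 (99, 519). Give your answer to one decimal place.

Two edge vectors: Shot 1→Shot 2 = (313, -14, -368.7), Shot 1→Shot 3 = (292, 19, -336.5).
Normal n = (Shot 1→Shot 2) × (Shot 1→Shot 3) = (11716.3, -2335.9, 10035).
So ∂z/∂easting = −n_x/n_z = −1.16754 and ∂z/∂northing = −n_y/n_z = 0.23278.
Intercept c from Shot 1: 572.6 + 183.30 − 49.58 = 706.32.
At (99, 519): z = −115.6 + 120.8 + 706.32 = 711.5 m.

711.5 m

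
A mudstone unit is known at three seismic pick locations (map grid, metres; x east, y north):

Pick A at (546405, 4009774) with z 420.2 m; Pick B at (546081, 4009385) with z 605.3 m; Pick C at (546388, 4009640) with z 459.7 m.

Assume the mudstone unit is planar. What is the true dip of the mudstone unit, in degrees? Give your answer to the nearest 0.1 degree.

Two edge vectors: Pick A→Pick B = (-324, -389, 185.1), Pick A→Pick C = (-17, -134, 39.5).
Normal n = (Pick A→Pick B) × (Pick A→Pick C) = (9437.9, 9651.3, 36803).
So ∂z/∂x = −n_x/n_z = −0.25644 and ∂z/∂y = −n_y/n_z = −0.26224.
Gradient magnitude |∇z| = √(a² + b²) = √(0.06576 + 0.06877) = 0.36679.
True dip = arctan(0.36679) = 20.1°, dipping toward NE (azimuth ≈ 044°).

20.1°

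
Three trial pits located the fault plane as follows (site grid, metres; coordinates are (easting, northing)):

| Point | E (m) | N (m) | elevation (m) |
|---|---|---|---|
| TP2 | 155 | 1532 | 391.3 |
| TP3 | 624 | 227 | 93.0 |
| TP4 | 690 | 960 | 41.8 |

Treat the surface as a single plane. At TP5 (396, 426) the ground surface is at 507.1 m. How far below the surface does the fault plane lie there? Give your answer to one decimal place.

Let the plane be z = a·E + b·N + c.
TP3−TP2: 469a − 1305b = −298.3;  TP4−TP2: 535a − 572b = −349.5.
Solving gives a = −0.664027, b = −0.010060.
Then c = 391.3 − a·155 − b·1532 = 509.64.
At (396, 426): z_contact = −262.95 − 4.29 + 509.64 = 242.40 m.
Depth below ground = 507.1 − 242.40 = 264.7 m.

264.7 m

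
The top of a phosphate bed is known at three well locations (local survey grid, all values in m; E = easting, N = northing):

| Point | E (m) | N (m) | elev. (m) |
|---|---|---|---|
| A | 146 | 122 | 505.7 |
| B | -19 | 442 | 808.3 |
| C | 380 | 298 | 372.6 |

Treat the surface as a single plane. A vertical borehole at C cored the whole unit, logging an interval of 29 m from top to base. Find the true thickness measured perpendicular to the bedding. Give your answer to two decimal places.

Two edge vectors: A→B = (-165, 320, 302.6), A→C = (234, 176, -133.1).
Normal n = (A→B) × (A→C) = (-95849.6, 48846.9, -103920).
So ∂z/∂E = −n_x/n_z = −0.92234 and ∂z/∂N = −n_y/n_z = 0.47004.
|∇z| = √(a²+b²) = 1.03521, so dip δ = arctan(1.03521) = 45.99°.
True thickness = vertical thickness × cos δ = 29 × cos 45.99° = 20.15 m.

20.15 m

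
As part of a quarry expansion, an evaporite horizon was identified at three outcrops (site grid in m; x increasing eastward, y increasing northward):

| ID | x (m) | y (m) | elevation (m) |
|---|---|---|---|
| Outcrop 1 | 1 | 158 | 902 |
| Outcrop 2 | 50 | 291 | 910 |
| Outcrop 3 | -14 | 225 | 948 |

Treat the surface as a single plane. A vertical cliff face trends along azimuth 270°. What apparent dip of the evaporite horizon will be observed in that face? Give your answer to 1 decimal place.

Let the plane be z = a·x + b·y + c.
Outcrop 2−Outcrop 1: 49a + 133b = 8;  Outcrop 3−Outcrop 1: −15a + 67b = 46.
Solving gives a = −1.05760, b = 0.44979.
Unit vector along 270° is (sin 270°, cos 270°) = (-1.0000, -0.0000).
Slope in that direction = a·(-1.0000) + b·(-0.0000) = 1.05760.
Apparent dip = arctan|1.05760| = 46.6° (true dip is 49.0°, so apparent ≤ true as expected).

46.6°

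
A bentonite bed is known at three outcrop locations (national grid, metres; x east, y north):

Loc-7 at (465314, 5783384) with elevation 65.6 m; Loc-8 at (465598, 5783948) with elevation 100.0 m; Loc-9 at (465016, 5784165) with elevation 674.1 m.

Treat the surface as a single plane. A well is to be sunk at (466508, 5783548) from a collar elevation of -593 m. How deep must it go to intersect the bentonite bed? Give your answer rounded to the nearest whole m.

Two edge vectors: Loc-7→Loc-8 = (284, 564, 34.4), Loc-7→Loc-9 = (-298, 781, 608.5).
Normal n = (Loc-7→Loc-8) × (Loc-7→Loc-9) = (316327.6, -183065.2, 389876).
So ∂z/∂x = −n_x/n_z = −0.81135438 and ∂z/∂y = −n_y/n_z = 0.46954724.
Intercept c from Loc-7: 65.6 + 377534.55 − 2715572.00 = −2337971.85.
At (466508, 5783548): z_contact = −378503.3 + 2715649.0 − 2337971.85 = -826.2 m.
Depth below ground = -593 − (-826.2) = 233 m.

233 m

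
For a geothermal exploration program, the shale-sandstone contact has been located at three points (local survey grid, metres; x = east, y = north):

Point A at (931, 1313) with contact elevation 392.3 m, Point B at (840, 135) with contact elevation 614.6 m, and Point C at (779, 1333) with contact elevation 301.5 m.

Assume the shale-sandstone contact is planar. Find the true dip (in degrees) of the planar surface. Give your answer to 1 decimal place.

Two edge vectors: Point A→Point B = (-91, -1178, 222.3), Point A→Point C = (-152, 20, -90.8).
Normal n = (Point A→Point B) × (Point A→Point C) = (102516.4, -42052.4, -180876).
So ∂z/∂x = −n_x/n_z = 0.56678 and ∂z/∂y = −n_y/n_z = −0.23249.
Gradient magnitude |∇z| = √(a² + b²) = √(0.32124 + 0.05405) = 0.61261.
True dip = arctan(0.61261) = 31.5°, dipping toward WNW (azimuth ≈ 292°).

31.5°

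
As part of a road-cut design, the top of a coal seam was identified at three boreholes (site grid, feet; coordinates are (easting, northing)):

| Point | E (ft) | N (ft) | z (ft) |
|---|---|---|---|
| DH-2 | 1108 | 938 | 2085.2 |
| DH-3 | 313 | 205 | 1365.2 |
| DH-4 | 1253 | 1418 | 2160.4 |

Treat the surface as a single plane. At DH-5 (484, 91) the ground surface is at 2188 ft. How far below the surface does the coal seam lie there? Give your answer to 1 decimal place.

623.9 ft

Two edge vectors: DH-2→DH-3 = (-795, -733, -720), DH-2→DH-4 = (145, 480, 75.2).
Normal n = (DH-2→DH-3) × (DH-2→DH-4) = (290478.4, -44616, -275315).
So ∂z/∂E = −n_x/n_z = 1.055077 and ∂z/∂N = −n_y/n_z = −0.162054.
Intercept c from DH-2: 2085.2 − 1169.02 + 152.01 = 1068.18.
At (484, 91): z_contact = 510.66 − 14.75 + 1068.18 = 1564.09 ft.
Depth below ground = 2188 − 1564.09 = 623.9 ft.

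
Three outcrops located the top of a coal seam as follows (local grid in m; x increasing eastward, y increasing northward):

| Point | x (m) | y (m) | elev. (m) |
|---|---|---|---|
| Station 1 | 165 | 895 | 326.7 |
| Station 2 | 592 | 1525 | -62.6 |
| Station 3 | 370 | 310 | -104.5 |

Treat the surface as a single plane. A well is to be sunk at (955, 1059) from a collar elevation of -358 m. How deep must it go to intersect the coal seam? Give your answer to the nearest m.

311 m

Let the plane be z = a·x + b·y + c.
Station 2−Station 1: 427a + 630b = −389.3;  Station 3−Station 1: 205a − 585b = −431.2.
Solving gives a = −1.31786, b = 0.27528.
Then c = 326.7 − a·165 − b·895 = 297.77.
At (955, 1059): z_contact = −1258.6 + 291.5 + 297.77 = -669.3 m.
Depth below ground = -358 − (-669.3) = 311 m.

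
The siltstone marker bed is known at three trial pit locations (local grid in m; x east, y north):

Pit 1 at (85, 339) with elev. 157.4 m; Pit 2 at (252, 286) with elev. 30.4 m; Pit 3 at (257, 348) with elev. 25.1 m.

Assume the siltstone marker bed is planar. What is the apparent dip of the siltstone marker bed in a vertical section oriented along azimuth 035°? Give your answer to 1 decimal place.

24.7°

Let the plane be z = a·x + b·y + c.
Pit 2−Pit 1: 167a − 53b = −127;  Pit 3−Pit 1: 172a + 9b = −132.3.
Solving gives a = −0.76795, b = −0.02355.
Unit vector along 035° is (sin 35°, cos 35°) = (0.5736, 0.8192).
Slope in that direction = a·(0.5736) + b·(0.8192) = −0.45977.
Apparent dip = arctan|0.45977| = 24.7° (true dip is 37.5°, so apparent ≤ true as expected).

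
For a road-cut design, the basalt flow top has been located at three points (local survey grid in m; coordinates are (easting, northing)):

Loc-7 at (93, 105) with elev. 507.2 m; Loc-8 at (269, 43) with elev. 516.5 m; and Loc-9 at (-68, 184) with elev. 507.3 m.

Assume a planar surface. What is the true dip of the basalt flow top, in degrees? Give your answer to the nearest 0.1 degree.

Let the plane be z = a·E + b·N + c.
Loc-8−Loc-7: 176a − 62b = 9.3;  Loc-9−Loc-7: −161a + 79b = 0.1.
Solving gives a = 0.18891, b = 0.38626.
Gradient magnitude |∇z| = √(a² + b²) = √(0.03569 + 0.14919) = 0.42998.
True dip = arctan(0.42998) = 23.3°, dipping toward SSW (azimuth ≈ 206°).

23.3°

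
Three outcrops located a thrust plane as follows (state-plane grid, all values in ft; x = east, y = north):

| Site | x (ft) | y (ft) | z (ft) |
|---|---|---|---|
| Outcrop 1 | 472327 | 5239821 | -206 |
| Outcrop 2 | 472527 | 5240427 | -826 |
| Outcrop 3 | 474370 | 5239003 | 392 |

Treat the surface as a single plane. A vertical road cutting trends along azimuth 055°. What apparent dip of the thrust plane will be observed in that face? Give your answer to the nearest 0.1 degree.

Let the plane be z = a·x + b·y + c.
Outcrop 2−Outcrop 1: 200a + 606b = −620;  Outcrop 3−Outcrop 1: 2043a − 818b = 598.
Solving gives a = −0.10329, b = −0.98901.
Unit vector along 055° is (sin 55°, cos 55°) = (0.8192, 0.5736).
Slope in that direction = a·(0.8192) + b·(0.5736) = −0.65188.
Apparent dip = arctan|0.65188| = 33.1° (true dip is 44.8°, so apparent ≤ true as expected).

33.1°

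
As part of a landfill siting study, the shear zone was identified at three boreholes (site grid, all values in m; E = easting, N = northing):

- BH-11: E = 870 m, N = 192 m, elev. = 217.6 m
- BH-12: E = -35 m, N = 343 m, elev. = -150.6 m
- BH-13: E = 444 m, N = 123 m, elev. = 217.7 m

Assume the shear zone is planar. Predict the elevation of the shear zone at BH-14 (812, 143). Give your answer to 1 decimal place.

266.6 m

Two edge vectors: BH-11→BH-12 = (-905, 151, -368.2), BH-11→BH-13 = (-426, -69, 0.1).
Normal n = (BH-11→BH-12) × (BH-11→BH-13) = (-25390.7, 156943.7, 126771).
So ∂z/∂E = −n_x/n_z = 0.20029 and ∂z/∂N = −n_y/n_z = −1.23801.
Intercept c from BH-11: 217.6 − 174.25 + 237.70 = 281.05.
At (812, 143): z = 162.6 − 177.0 + 281.05 = 266.6 m.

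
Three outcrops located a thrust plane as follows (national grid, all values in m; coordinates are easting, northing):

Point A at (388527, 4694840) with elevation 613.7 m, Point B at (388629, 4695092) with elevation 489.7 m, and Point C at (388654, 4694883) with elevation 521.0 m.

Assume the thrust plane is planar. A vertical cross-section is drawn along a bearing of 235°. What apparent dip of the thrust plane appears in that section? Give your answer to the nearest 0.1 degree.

Two edge vectors: Point A→Point B = (102, 252, -124), Point A→Point C = (127, 43, -92.7).
Normal n = (Point A→Point B) × (Point A→Point C) = (-18028.4, -6292.6, -27618).
So ∂z/∂easting = −n_x/n_z = −0.65278 and ∂z/∂northing = −n_y/n_z = −0.22784.
Unit vector along 235° is (sin 235°, cos 235°) = (-0.8192, -0.5736).
Slope in that direction = a·(-0.8192) + b·(-0.5736) = 0.66541.
Apparent dip = arctan|0.66541| = 33.6° (true dip is 34.7°, so apparent ≤ true as expected).

33.6°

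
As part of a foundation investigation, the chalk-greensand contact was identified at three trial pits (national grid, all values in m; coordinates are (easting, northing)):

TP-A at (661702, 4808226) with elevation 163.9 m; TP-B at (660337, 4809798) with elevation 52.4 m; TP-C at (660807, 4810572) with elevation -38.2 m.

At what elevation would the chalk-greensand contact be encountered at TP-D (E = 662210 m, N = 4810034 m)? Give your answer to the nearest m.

Let the plane be z = a·E + b·N + c.
TP-B−TP-A: −1365a + 1572b = −111.5;  TP-C−TP-A: −895a + 2346b = −202.1.
Solving gives a = −0.03125975, b = −0.09807224.
Then c = 163.9 − a·661702 − b·4808226 = 492402.05.
At (662210, 4810034): z = −20700.5 − 471730.8 + 492402.05 = -29.3 m.

-29 m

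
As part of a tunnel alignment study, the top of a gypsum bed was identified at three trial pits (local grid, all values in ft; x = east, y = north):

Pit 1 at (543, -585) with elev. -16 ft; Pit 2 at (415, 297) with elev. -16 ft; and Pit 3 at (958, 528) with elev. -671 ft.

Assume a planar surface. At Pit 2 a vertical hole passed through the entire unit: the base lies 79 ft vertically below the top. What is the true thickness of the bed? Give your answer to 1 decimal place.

Two edge vectors: Pit 1→Pit 2 = (-128, 882, 0), Pit 1→Pit 3 = (415, 1113, -655).
Normal n = (Pit 1→Pit 2) × (Pit 1→Pit 3) = (-577710, -83840, -508494).
So ∂z/∂x = −n_x/n_z = −1.13612 and ∂z/∂y = −n_y/n_z = −0.16488.
|∇z| = √(a²+b²) = 1.14802, so dip δ = arctan(1.14802) = 48.94°.
True thickness = vertical thickness × cos δ = 79 × cos 48.94° = 51.9 ft.

51.9 ft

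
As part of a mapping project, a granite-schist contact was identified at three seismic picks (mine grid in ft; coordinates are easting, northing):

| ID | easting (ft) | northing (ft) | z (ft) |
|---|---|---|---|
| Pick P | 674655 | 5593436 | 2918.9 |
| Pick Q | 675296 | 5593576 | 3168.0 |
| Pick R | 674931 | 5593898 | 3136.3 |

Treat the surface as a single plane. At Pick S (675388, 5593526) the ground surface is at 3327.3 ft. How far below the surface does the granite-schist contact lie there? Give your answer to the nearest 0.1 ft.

Let the plane be z = a·easting + b·northing + c.
Pick Q−Pick P: 641a + 140b = 249.1;  Pick R−Pick P: 276a + 462b = 217.4.
Solving gives a = 0.328728321, b = 0.274179618.
Then c = 2918.9 − a·674655 − b·5593436 = −1752465.45.
At (675388, 5593526): z_contact = 222019.16 + 1533630.82 − 1752465.45 = 3184.53 ft.
Depth below ground = 3327.3 − 3184.53 = 142.8 ft.

142.8 ft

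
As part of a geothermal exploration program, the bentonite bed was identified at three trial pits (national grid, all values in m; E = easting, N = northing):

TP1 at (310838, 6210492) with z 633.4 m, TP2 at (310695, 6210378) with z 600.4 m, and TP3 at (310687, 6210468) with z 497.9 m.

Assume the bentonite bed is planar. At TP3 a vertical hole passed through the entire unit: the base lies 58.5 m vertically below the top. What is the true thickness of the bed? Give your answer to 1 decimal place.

Let the plane be z = a·E + b·N + c.
TP2−TP1: −143a − 114b = −33;  TP3−TP1: −151a − 24b = −135.5.
Solving gives a = 1.06334, b = −1.04437.
|∇z| = √(a²+b²) = 1.49044, so dip δ = arctan(1.49044) = 56.14°.
True thickness = vertical thickness × cos δ = 58.5 × cos 56.14° = 32.6 m.

32.6 m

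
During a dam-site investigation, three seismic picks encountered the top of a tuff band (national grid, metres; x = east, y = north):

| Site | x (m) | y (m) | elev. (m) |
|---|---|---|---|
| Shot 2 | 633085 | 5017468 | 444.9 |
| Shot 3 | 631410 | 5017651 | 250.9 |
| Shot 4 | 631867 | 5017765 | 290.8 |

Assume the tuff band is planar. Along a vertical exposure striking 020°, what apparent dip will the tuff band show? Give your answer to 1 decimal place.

2.2°

Two edge vectors: Shot 2→Shot 3 = (-1675, 183, -194), Shot 2→Shot 4 = (-1218, 297, -154.1).
Normal n = (Shot 2→Shot 3) × (Shot 2→Shot 4) = (29417.7, -21825.5, -274581).
So ∂z/∂x = −n_x/n_z = 0.10714 and ∂z/∂y = −n_y/n_z = −0.07949.
Unit vector along 020° is (sin 20°, cos 20°) = (0.3420, 0.9397).
Slope in that direction = a·(0.3420) + b·(0.9397) = −0.03805.
Apparent dip = arctan|0.03805| = 2.2° (true dip is 7.6°, so apparent ≤ true as expected).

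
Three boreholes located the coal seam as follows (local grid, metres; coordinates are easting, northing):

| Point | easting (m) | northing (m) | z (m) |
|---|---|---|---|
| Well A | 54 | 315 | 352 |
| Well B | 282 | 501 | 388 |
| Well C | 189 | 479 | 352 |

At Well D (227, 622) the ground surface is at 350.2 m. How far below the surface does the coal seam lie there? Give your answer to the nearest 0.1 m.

36.5 m

Two edge vectors: Well A→Well B = (228, 186, 36), Well A→Well C = (135, 164, 0).
Normal n = (Well A→Well B) × (Well A→Well C) = (-5904, 4860, 12282).
So ∂z/∂easting = −n_x/n_z = 0.48070 and ∂z/∂northing = −n_y/n_z = −0.39570.
Intercept c from Well A: 352 − 25.96 + 124.65 = 450.69.
At (227, 622): z_contact = 109.12 − 246.13 + 450.69 = 313.68 m.
Depth below ground = 350.2 − 313.68 = 36.5 m.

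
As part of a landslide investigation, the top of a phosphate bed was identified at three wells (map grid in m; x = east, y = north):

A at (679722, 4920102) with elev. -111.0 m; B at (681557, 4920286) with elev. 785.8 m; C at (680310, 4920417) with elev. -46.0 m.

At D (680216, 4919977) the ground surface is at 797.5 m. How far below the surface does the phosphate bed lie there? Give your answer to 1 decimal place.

515.5 m

Let the plane be z = a·x + b·y + c.
B−A: 1835a + 184b = 896.8;  C−A: 588a + 315b = 65.
Solving gives a = 0.575804594, b = −0.868486037.
Then c = -111 − a·679722 − b·4920102 = 3881541.83.
At (680216, 4919977): z_contact = 391671.50 − 4272931.32 + 3881541.83 = 282.01 m.
Depth below ground = 797.5 − 282.01 = 515.5 m.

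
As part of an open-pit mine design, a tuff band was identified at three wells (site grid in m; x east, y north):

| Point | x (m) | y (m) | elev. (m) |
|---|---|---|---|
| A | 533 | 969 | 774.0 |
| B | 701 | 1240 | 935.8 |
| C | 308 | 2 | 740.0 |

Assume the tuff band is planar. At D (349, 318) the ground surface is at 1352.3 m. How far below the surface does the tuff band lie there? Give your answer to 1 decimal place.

648.4 m

Two edge vectors: A→B = (168, 271, 161.8), A→C = (-225, -967, -34).
Normal n = (A→B) × (A→C) = (147246.6, -30693, -101481).
So ∂z/∂x = −n_x/n_z = 1.450977 and ∂z/∂y = −n_y/n_z = −0.302451.
Intercept c from A: 774 − 773.37 + 293.07 = 293.70.
At (349, 318): z_contact = 506.39 − 96.18 + 293.70 = 703.92 m.
Depth below ground = 1352.3 − 703.92 = 648.4 m.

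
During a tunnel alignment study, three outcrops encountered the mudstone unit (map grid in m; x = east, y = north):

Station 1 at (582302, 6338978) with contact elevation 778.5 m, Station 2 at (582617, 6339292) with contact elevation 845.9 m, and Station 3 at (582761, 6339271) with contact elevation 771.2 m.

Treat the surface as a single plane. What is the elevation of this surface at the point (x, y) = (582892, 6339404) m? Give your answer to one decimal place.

Two edge vectors: Station 1→Station 2 = (315, 314, 67.4), Station 1→Station 3 = (459, 293, -7.3).
Normal n = (Station 1→Station 2) × (Station 1→Station 3) = (-22040.4, 33236.1, -51831).
So ∂z/∂x = −n_x/n_z = −0.425235863 and ∂z/∂y = −n_y/n_z = 0.641239799.
Intercept c from Station 1: 778.5 + 247615.69 − 4064804.98 = −3816410.78.
At (582892, 6339404): z = −247866.6 + 4065078.1 − 3816410.78 = 800.8 m.

800.8 m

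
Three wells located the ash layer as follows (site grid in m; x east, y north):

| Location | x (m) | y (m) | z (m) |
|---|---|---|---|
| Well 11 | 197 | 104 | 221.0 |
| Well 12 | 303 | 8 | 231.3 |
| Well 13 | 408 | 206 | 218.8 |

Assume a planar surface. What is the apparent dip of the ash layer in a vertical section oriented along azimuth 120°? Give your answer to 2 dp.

Let the plane be z = a·x + b·y + c.
Well 12−Well 11: 106a − 96b = 10.3;  Well 13−Well 11: 211a + 102b = −2.2.
Solving gives a = 0.02702, b = −0.07746.
Unit vector along 120° is (sin 120°, cos 120°) = (0.8660, -0.5000).
Slope in that direction = a·(0.8660) + b·(-0.5000) = 0.06213.
Apparent dip = arctan|0.06213| = 3.56° (true dip is 4.7°, so apparent ≤ true as expected).

3.56°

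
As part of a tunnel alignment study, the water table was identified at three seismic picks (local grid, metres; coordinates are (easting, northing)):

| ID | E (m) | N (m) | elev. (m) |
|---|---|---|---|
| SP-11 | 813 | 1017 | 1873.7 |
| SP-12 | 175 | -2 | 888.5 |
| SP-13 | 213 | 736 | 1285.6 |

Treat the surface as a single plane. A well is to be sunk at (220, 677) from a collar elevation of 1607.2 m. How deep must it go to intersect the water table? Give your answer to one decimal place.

Two edge vectors: SP-11→SP-12 = (-638, -1019, -985.2), SP-11→SP-13 = (-600, -281, -588.1).
Normal n = (SP-11→SP-12) × (SP-11→SP-13) = (322432.7, 215912.2, -432122).
So ∂z/∂E = −n_x/n_z = 0.746161 and ∂z/∂N = −n_y/n_z = 0.499656.
Intercept c from SP-11: 1873.7 − 606.63 − 508.15 = 758.92.
At (220, 677): z_contact = 164.16 + 338.27 + 758.92 = 1261.34 m.
Depth below ground = 1607.2 − 1261.34 = 345.9 m.

345.9 m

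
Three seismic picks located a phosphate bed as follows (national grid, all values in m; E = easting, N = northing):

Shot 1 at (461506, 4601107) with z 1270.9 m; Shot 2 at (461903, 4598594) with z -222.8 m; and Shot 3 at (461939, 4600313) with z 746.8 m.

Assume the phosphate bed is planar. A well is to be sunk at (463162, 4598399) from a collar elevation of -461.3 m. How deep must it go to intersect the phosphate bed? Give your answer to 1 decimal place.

Let the plane be z = a·E + b·N + c.
Shot 2−Shot 1: 397a − 2513b = −1493.7;  Shot 3−Shot 1: 433a − 794b = −524.1.
Solving gives a = −0.169573858, b = 0.567600151.
Then c = 1270.9 − a·461506 − b·4601107 = −2532058.77.
At (463162, 4598399): z_contact = −78540.17 + 2610051.96 − 2532058.77 = -546.98 m.
Depth below ground = -461.3 − (-546.98) = 85.7 m.

85.7 m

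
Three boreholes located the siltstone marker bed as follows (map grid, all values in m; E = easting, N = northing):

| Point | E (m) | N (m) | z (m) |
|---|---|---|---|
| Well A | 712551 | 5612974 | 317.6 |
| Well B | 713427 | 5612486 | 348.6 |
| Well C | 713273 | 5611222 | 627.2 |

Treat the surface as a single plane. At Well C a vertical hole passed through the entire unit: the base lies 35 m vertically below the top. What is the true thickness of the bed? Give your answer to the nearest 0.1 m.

34.1 m

Let the plane be z = a·E + b·N + c.
Well B−Well A: 876a − 488b = 31;  Well C−Well A: 722a − 1752b = 309.6.
Solving gives a = −0.08184, b = −0.21044.
|∇z| = √(a²+b²) = 0.22579, so dip δ = arctan(0.22579) = 12.72°.
True thickness = vertical thickness × cos δ = 35 × cos 12.72° = 34.1 m.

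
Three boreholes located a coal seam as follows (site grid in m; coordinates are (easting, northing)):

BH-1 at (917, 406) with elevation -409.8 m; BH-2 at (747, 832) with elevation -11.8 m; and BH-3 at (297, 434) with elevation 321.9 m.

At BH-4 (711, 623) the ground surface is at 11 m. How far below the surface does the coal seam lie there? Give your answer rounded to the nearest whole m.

Two edge vectors: BH-1→BH-2 = (-170, 426, 398), BH-1→BH-3 = (-620, 28, 731.7).
Normal n = (BH-1→BH-2) × (BH-1→BH-3) = (300560.2, -122371, 259360).
So ∂z/∂E = −n_x/n_z = −1.15885 and ∂z/∂N = −n_y/n_z = 0.47182.
Intercept c from BH-1: -409.8 + 1062.67 − 191.56 = 461.31.
At (711, 623): z_contact = −823.9 + 293.9 + 461.31 = -68.7 m.
Depth below ground = 11 − (-68.7) = 80 m.

80 m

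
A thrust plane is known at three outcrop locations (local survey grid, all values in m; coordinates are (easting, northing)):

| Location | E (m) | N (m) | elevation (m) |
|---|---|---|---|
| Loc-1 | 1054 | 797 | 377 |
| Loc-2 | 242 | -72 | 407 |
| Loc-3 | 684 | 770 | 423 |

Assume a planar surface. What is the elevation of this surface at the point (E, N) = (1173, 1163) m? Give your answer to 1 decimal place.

393.5 m

Let the plane be z = a·E + b·N + c.
Loc-2−Loc-1: −812a − 869b = 30;  Loc-3−Loc-1: −370a − 27b = 46.
Solving gives a = −0.130718, b = 0.087622.
Then c = 377 − a·1054 − b·797 = 444.94.
At (1173, 1163): z = −153.3 + 101.9 + 444.94 = 393.5 m.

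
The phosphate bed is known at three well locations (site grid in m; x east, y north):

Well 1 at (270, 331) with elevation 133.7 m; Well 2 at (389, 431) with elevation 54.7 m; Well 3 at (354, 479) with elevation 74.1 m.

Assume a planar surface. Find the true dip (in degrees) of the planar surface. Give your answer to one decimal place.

32.0°

Let the plane be z = a·x + b·y + c.
Well 2−Well 1: 119a + 100b = −79;  Well 3−Well 1: 84a + 148b = −59.6.
Solving gives a = −0.62223, b = −0.04954.
Gradient magnitude |∇z| = √(a² + b²) = √(0.38717 + 0.00245) = 0.62420.
True dip = arctan(0.62420) = 32.0°, dipping toward E (azimuth ≈ 085°).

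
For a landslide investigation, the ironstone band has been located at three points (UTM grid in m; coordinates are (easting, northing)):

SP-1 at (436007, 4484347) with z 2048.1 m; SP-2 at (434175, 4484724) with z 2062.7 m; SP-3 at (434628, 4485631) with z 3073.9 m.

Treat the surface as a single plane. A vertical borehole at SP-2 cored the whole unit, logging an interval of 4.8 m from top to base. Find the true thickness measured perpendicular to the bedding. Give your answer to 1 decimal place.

Two edge vectors: SP-1→SP-2 = (-1832, 377, 14.6), SP-1→SP-3 = (-1379, 1284, 1025.8).
Normal n = (SP-1→SP-2) × (SP-1→SP-3) = (367980.2, 1859132.2, -1832405).
So ∂z/∂E = −n_x/n_z = 0.20082 and ∂z/∂N = −n_y/n_z = 1.01459.
|∇z| = √(a²+b²) = 1.03427, so dip δ = arctan(1.03427) = 45.97°.
True thickness = vertical thickness × cos δ = 4.8 × cos 45.97° = 3.3 m.

3.3 m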